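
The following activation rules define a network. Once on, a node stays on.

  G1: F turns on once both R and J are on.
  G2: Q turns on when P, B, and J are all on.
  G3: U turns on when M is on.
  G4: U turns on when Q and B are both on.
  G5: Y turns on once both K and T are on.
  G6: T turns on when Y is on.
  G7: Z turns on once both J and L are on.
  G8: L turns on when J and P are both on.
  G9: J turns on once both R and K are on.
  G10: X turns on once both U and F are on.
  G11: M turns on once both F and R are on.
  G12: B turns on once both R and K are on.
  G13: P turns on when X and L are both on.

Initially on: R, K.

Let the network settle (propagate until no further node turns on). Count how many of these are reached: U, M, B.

R and K are on, so J turns on (G9).
R and K are on, so B turns on (G12).
G1: R and J on → F on.
G11: F and R on → M on.
M is on, so U turns on (G3).
U: reached.
M: reached.
B: reached.
All 3 are reached.

3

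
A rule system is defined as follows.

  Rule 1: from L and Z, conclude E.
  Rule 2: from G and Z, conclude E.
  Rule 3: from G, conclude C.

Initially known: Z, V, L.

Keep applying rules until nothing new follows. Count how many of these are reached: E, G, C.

From L and Z, Rule 1 gives E.
E: reached.
No rule produces G, and it is not given.
C would need G (Rule 3), but G is never established.
Reached: E — 1 of the 3.

1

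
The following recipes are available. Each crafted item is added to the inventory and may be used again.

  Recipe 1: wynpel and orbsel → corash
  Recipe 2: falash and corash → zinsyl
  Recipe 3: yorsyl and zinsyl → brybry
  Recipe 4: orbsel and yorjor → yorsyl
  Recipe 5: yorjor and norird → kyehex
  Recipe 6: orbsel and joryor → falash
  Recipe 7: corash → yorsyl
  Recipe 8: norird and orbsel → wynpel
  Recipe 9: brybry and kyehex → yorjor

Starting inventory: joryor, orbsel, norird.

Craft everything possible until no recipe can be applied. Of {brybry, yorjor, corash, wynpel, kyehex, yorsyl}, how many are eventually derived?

orbsel and joryor → falash (Recipe 6).
norird and orbsel → wynpel (Recipe 8).
wynpel and orbsel → corash (Recipe 1).
falash and corash → zinsyl (Recipe 2).
corash → yorsyl (Recipe 7).
Using Recipe 3, yorsyl and zinsyl make brybry.
brybry: reached.
yorjor would need brybry and kyehex (Recipe 9), but kyehex is never obtained.
corash: reached.
wynpel: reached.
kyehex would need yorjor and norird (Recipe 5), but yorjor is never obtained.
yorsyl: reached.
Reached: brybry, corash, wynpel, and yorsyl — 4 of the 6.

4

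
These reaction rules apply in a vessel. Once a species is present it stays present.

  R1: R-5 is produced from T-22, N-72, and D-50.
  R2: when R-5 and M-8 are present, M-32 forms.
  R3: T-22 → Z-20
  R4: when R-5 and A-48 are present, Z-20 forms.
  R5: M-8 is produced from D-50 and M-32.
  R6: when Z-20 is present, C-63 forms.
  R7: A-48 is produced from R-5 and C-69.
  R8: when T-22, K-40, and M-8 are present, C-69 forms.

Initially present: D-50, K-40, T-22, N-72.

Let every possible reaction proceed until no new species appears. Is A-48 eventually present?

No

A-48 would need R-5 and C-69 (R7), but C-69 never forms.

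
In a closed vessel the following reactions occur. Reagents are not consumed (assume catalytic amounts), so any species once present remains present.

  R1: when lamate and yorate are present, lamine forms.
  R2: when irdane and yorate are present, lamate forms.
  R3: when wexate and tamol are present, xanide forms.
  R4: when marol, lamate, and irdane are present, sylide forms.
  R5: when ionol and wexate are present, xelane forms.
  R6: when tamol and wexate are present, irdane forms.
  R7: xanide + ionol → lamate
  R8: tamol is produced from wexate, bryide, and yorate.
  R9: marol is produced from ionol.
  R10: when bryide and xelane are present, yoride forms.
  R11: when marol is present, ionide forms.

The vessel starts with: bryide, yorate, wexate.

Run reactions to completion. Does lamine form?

Yes

wexate, bryide, and yorate present → tamol forms (R8).
tamol and wexate present → irdane forms (R6).
irdane and yorate present → lamate forms (R2).
lamate and yorate present → lamine forms (R1).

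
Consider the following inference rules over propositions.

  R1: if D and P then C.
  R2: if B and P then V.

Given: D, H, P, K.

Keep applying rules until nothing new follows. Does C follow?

From D and P, R1 gives C.

Yes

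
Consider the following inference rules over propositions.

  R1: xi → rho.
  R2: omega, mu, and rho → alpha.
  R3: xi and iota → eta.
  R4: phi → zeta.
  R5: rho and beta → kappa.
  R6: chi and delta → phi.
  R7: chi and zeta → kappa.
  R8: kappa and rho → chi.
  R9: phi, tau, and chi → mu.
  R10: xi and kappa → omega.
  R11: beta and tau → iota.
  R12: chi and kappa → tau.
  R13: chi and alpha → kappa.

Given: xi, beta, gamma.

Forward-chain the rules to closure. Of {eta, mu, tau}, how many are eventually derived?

xi holds, so rho follows (R1).
From rho and beta, R5 gives kappa.
From kappa and rho, R8 gives chi.
From chi and kappa, R12 gives tau.
beta and tau hold, so iota follows (R11).
From xi and iota, R3 gives eta.
eta: reached.
mu would need phi, tau, and chi (R9), but phi is never established.
tau: reached.
Reached: eta and tau — 2 of the 3.

2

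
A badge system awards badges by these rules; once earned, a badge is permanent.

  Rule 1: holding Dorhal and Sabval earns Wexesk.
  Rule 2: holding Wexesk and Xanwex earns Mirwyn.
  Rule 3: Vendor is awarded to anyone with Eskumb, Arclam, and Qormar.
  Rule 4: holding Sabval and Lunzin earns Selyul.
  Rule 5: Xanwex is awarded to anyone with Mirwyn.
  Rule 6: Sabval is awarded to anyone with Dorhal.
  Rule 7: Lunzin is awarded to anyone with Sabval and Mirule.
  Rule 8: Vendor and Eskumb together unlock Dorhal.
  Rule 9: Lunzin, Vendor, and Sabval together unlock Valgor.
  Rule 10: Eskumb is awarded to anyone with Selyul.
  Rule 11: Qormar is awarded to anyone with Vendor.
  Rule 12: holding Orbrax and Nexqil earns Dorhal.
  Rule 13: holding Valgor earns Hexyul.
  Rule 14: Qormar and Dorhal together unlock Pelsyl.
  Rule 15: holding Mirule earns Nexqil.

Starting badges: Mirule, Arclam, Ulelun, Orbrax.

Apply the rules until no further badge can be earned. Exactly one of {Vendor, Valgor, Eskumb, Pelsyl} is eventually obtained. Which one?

Eskumb

With Mirule, Nexqil is earned (Rule 15).
With Orbrax and Nexqil, Dorhal is earned (Rule 12).
With Dorhal, Sabval is earned (Rule 6).
With Sabval and Mirule, Lunzin is earned (Rule 7).
With Sabval and Lunzin, Selyul is earned (Rule 4).
With Selyul, Eskumb is earned (Rule 10).
Pelsyl would need Qormar and Dorhal (Rule 14), but Qormar is never earned. Vendor would need Eskumb, Arclam, and Qormar (Rule 3), but Qormar is never earned. Valgor would need Lunzin, Vendor, and Sabval (Rule 9), but Vendor is never earned.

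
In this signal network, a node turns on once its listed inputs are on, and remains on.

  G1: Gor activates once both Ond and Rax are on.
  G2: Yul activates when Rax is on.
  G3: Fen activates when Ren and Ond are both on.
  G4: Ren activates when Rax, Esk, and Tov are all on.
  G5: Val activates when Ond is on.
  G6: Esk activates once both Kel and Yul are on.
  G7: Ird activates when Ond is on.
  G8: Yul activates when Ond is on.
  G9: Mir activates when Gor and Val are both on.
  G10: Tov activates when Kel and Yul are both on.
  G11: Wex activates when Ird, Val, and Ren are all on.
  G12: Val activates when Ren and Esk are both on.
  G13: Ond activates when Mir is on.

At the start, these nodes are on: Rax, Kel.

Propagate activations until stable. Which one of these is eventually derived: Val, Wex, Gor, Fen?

Val

G2: Rax on → Yul on.
G6: Kel and Yul on → Esk on.
Kel and Yul are on, so Tov activates (G10).
Rax, Esk, and Tov are on, so Ren activates (G4).
G12: Ren and Esk on → Val on.
Fen would need Ren and Ond (G3), but Ond never turns on. Wex would need Ird, Val, and Ren (G11), but Ird never turns on. Gor would need Ond and Rax (G1), but Ond never turns on.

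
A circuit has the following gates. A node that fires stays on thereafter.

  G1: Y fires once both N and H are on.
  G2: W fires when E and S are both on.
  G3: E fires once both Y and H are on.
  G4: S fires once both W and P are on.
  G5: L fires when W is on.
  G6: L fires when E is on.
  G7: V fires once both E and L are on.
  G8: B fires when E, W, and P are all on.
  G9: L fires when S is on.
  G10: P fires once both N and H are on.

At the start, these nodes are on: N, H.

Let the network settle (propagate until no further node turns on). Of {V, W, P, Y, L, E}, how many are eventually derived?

5

G10: N and H on → P on.
G1: N and H on → Y on.
G3: Y and H on → E on.
G6: E on → L on.
E and L are on, so V fires (G7).
V: reached.
W would need E and S (G2), but S never turns on.
P: reached.
Y: reached.
L: reached.
E: reached.
Reached: V, P, Y, L, and E — 5 of the 6.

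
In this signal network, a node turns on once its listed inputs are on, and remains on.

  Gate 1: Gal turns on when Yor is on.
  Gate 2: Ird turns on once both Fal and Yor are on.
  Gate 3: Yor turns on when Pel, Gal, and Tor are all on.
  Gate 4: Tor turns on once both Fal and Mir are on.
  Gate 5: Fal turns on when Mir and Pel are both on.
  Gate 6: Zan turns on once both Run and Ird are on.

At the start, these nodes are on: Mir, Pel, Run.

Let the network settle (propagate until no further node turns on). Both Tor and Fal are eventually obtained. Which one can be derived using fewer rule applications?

Fal: Gate 5: Mir and Pel on → Fal on. [1 rule application]
Tor: Mir and Pel are on, so Fal turns on (Gate 5). Fal and Mir are on, so Tor turns on (Gate 4). [2 rule applications]
Fal needs fewer.

Fal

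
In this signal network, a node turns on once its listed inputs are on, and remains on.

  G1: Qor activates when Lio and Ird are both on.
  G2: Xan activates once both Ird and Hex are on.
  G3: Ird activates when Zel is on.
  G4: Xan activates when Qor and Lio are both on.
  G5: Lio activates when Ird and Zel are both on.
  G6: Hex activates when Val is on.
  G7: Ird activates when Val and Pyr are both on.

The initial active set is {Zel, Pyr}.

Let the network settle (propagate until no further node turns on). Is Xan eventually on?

Yes

G3: Zel on → Ird on.
Ird and Zel are on, so Lio activates (G5).
G1: Lio and Ird on → Qor on.
G4: Qor and Lio on → Xan on.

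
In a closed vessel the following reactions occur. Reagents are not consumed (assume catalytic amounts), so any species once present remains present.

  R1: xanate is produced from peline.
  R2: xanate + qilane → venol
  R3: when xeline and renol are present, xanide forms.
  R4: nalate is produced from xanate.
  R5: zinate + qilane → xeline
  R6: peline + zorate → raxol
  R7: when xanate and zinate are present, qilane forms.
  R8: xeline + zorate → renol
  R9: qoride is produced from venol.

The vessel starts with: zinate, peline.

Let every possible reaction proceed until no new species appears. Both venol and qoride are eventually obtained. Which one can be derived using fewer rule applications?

venol

venol: peline present → xanate forms (R1). xanate and zinate present → qilane forms (R7). xanate and qilane present → venol forms (R2). [3 rule applications]
qoride: peline present → xanate forms (R1). xanate and zinate present → qilane forms (R7). xanate and qilane present → venol forms (R2). venol present → qoride forms (R9). [4 rule applications]
venol needs fewer.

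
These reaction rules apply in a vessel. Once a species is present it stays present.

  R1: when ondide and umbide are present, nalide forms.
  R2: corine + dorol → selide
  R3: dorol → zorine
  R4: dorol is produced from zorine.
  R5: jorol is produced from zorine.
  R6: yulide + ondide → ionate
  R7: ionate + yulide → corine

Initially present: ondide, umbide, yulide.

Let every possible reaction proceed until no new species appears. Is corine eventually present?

Yes

yulide and ondide present → ionate forms (R6).
ionate and yulide present → corine forms (R7).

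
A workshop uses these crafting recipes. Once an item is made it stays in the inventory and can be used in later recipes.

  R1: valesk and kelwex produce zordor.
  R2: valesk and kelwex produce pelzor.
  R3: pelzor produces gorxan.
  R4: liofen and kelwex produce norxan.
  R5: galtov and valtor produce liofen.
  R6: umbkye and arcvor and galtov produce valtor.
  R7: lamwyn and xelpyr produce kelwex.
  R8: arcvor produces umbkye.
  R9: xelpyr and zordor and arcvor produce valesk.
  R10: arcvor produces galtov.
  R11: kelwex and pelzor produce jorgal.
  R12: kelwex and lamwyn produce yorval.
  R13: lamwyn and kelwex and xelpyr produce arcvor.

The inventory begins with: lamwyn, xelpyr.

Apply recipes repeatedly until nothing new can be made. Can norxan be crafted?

Yes

lamwyn and xelpyr → kelwex (R7).
lamwyn and kelwex and xelpyr → arcvor (R13).
Using R8, arcvor makes umbkye.
Using R10, arcvor makes galtov.
umbkye and arcvor and galtov → valtor (R6).
galtov and valtor → liofen (R5).
Using R4, liofen and kelwex make norxan.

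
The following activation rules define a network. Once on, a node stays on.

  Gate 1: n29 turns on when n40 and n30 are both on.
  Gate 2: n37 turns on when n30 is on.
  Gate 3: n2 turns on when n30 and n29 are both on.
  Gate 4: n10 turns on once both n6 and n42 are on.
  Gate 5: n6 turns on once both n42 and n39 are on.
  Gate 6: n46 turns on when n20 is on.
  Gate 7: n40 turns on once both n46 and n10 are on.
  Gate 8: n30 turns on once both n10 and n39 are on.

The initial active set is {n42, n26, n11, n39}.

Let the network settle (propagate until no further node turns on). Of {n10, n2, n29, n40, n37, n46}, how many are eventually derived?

2

n42 and n39 are on, so n6 turns on (Gate 5).
n6 and n42 are on, so n10 turns on (Gate 4).
n10 and n39 are on, so n30 turns on (Gate 8).
n30 is on, so n37 turns on (Gate 2).
n10: reached.
n2 would need n30 and n29 (Gate 3), but n29 never turns on.
n29 would need n40 and n30 (Gate 1), but n40 never turns on.
n40 would need n46 and n10 (Gate 7), but n46 never turns on.
n37: reached.
n46 would need n20 (Gate 6), but n20 never turns on.
Reached: n10 and n37 — 2 of the 6.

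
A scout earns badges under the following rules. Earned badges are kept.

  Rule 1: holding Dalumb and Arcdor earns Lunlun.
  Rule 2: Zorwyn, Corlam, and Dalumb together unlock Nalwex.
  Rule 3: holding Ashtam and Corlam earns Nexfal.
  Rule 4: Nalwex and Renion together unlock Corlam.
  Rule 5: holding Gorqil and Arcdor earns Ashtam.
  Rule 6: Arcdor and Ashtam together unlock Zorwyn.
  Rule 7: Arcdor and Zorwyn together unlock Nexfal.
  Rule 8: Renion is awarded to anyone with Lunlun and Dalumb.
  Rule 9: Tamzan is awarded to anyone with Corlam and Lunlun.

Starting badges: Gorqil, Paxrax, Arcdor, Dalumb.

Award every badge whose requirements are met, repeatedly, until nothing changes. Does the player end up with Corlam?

No

Corlam would need Nalwex and Renion (Rule 4), but Nalwex is never earned.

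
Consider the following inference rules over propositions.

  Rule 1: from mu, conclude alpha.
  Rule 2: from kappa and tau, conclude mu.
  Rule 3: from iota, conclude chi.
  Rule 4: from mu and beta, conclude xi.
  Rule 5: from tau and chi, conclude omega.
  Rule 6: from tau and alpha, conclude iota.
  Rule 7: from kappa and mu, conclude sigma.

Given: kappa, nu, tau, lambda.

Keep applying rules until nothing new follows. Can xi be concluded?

xi would need mu and beta (Rule 4), but beta is never established.

No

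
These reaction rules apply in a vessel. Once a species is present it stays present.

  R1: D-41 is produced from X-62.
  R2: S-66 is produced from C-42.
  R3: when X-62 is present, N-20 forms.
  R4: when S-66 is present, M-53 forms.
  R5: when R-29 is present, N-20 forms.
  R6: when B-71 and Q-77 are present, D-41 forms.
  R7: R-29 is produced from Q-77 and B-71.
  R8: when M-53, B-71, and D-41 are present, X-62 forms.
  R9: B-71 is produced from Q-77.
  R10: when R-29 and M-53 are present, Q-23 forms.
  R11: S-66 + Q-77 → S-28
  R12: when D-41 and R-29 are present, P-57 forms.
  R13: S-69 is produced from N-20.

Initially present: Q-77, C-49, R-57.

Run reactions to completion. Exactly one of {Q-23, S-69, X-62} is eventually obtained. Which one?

Q-77 present → B-71 forms (R9).
Q-77 and B-71 present → R-29 forms (R7).
R-29 present → N-20 forms (R5).
N-20 present → S-69 forms (R13).
Q-23 would need R-29 and M-53 (R10), but M-53 never forms. X-62 would need M-53, B-71, and D-41 (R8), but M-53 never forms.

S-69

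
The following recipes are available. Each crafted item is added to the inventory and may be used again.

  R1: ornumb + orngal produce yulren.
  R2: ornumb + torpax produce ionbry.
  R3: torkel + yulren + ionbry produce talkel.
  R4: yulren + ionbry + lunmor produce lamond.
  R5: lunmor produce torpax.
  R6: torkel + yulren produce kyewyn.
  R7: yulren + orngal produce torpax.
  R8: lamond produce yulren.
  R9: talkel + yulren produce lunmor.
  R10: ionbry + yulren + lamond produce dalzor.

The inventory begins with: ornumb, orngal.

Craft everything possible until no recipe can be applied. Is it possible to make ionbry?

Yes

Using R1, ornumb and orngal make yulren.
yulren + orngal → torpax (R7).
Using R2, ornumb and torpax make ionbry.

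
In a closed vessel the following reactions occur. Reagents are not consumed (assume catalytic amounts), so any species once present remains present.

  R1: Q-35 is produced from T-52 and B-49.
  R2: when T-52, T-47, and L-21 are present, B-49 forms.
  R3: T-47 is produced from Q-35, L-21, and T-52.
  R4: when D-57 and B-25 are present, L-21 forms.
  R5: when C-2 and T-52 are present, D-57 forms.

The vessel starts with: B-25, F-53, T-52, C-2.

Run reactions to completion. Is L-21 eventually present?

C-2 and T-52 present → D-57 forms (R5).
D-57 and B-25 present → L-21 forms (R4).

Yes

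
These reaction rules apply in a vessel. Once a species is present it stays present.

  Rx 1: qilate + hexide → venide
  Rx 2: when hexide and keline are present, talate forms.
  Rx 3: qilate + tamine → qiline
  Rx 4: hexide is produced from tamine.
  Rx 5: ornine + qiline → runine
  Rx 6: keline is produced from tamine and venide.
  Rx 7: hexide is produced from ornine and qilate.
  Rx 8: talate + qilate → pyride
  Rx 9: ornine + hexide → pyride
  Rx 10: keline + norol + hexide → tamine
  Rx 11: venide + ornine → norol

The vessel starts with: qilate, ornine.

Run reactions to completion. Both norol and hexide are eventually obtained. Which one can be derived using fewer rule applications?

hexide

hexide: ornine and qilate present → hexide forms (Rx 7). [1 rule application]
norol: ornine and qilate present → hexide forms (Rx 7). qilate and hexide present → venide forms (Rx 1). venide and ornine present → norol forms (Rx 11). [3 rule applications]
hexide needs fewer.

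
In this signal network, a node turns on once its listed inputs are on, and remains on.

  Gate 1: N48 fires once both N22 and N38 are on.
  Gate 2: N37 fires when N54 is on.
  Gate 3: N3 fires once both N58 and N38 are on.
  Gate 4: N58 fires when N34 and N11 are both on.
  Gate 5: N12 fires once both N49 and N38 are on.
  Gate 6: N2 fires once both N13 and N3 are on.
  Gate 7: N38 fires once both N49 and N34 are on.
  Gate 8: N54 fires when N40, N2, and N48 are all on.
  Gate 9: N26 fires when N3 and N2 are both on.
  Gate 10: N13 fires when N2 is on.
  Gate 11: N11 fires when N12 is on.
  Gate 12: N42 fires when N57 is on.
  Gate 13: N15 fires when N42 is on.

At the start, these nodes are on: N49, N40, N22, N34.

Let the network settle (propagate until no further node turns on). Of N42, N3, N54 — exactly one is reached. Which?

N3

N49 and N34 are on, so N38 fires (Gate 7).
Gate 5: N49 and N38 on → N12 on.
Gate 11: N12 on → N11 on.
N34 and N11 are on, so N58 fires (Gate 4).
Gate 3: N58 and N38 on → N3 on.
N54 would need N40, N2, and N48 (Gate 8), but N2 never turns on. N42 would need N57 (Gate 12), but N57 never turns on.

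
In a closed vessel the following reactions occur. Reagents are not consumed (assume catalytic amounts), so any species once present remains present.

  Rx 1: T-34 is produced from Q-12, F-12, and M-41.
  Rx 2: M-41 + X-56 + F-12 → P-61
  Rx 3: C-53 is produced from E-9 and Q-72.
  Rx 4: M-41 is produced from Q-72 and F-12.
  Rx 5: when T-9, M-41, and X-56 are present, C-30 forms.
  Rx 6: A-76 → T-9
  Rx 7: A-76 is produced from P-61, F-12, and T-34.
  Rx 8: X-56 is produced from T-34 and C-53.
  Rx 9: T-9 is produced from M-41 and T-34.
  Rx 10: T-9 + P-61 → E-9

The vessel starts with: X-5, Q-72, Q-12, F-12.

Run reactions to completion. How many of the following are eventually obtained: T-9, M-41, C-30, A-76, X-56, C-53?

2

Q-72 and F-12 present → M-41 forms (Rx 4).
Q-12, F-12, and M-41 present → T-34 forms (Rx 1).
M-41 and T-34 present → T-9 forms (Rx 9).
T-9: reached.
M-41: reached.
C-30 would need T-9, M-41, and X-56 (Rx 5), but X-56 never forms.
A-76 would need P-61, F-12, and T-34 (Rx 7), but P-61 never forms.
X-56 would need T-34 and C-53 (Rx 8), but C-53 never forms.
C-53 would need E-9 and Q-72 (Rx 3), but E-9 never forms.
Reached: T-9 and M-41 — 2 of the 6.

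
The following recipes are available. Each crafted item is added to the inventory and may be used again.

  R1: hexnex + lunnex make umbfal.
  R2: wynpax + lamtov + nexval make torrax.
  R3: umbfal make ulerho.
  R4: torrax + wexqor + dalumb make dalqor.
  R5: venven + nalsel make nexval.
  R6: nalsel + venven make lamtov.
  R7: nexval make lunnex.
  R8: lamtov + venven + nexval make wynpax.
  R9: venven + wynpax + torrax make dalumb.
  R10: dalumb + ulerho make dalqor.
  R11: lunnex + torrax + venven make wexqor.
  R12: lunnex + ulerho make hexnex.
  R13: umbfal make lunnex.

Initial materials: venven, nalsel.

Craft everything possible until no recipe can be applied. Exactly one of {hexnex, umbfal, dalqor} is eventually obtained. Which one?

dalqor

venven + nalsel → nexval (R5).
Using R6, nalsel and venven make lamtov.
lamtov + venven + nexval → wynpax (R8).
nexval → lunnex (R7).
wynpax + lamtov + nexval → torrax (R2).
venven + wynpax + torrax → dalumb (R9).
lunnex + torrax + venven → wexqor (R11).
torrax + wexqor + dalumb → dalqor (R4).
hexnex would need lunnex and ulerho (R12), but ulerho is never obtained. umbfal would need hexnex and lunnex (R1), but hexnex is never obtained.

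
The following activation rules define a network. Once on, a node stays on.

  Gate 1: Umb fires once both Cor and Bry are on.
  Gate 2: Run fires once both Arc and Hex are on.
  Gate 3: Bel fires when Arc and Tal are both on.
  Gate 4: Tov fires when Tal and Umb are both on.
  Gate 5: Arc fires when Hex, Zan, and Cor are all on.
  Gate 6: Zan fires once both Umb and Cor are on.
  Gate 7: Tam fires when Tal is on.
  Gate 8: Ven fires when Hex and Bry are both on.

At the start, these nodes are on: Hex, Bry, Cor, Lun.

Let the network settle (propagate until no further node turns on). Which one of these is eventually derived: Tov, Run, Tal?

Cor and Bry are on, so Umb fires (Gate 1).
Umb and Cor are on, so Zan fires (Gate 6).
Hex, Zan, and Cor are on, so Arc fires (Gate 5).
Gate 2: Arc and Hex on → Run on.
No rule produces Tal, and it is not given. Tov would need Tal and Umb (Gate 4), but Tal never turns on.

Run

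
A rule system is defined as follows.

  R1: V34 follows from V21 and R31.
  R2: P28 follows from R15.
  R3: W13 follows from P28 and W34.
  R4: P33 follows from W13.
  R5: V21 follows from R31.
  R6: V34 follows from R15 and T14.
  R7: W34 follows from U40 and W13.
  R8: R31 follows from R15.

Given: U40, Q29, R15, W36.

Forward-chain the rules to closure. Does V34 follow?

From R15, R8 gives R31.
R31 holds, so V21 follows (R5).
From V21 and R31, R1 gives V34.

Yes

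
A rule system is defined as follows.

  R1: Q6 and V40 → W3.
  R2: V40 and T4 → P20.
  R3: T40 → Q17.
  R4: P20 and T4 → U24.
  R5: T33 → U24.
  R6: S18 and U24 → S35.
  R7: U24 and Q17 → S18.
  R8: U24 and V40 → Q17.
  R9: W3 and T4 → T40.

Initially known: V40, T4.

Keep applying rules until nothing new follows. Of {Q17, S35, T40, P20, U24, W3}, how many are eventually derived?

4

From V40 and T4, R2 gives P20.
P20 and T4 hold, so U24 follows (R4).
U24 and V40 hold, so Q17 follows (R8).
From U24 and Q17, R7 gives S18.
S18 and U24 hold, so S35 follows (R6).
Q17: reached.
S35: reached.
T40 would need W3 and T4 (R9), but W3 is never established.
P20: reached.
U24: reached.
W3 would need Q6 and V40 (R1), but Q6 is never established.
Reached: Q17, S35, P20, and U24 — 4 of the 6.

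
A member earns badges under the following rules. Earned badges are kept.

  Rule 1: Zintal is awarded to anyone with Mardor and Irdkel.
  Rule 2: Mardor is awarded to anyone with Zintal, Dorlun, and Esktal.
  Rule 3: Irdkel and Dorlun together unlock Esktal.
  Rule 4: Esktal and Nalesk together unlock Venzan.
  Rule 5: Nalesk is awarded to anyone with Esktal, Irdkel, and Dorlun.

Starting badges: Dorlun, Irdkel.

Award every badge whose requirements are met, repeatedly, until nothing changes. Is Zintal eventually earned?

No

Zintal would need Mardor and Irdkel (Rule 1), but Mardor is never earned.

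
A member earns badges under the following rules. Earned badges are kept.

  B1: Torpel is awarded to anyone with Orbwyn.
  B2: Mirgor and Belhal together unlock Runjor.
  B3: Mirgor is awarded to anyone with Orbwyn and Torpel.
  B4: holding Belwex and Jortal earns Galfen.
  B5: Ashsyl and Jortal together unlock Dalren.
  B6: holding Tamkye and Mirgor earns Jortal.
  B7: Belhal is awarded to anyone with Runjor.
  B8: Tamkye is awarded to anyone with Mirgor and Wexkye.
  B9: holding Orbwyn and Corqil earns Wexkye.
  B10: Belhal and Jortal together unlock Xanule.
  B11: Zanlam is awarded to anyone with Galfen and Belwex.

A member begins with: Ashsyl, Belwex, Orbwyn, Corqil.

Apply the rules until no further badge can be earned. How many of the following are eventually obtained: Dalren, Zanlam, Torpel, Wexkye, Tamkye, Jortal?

With Orbwyn and Corqil, Wexkye is earned (B9).
With Orbwyn, Torpel is earned (B1).
With Orbwyn and Torpel, Mirgor is earned (B3).
With Mirgor and Wexkye, Tamkye is earned (B8).
With Tamkye and Mirgor, Jortal is earned (B6).
With Ashsyl and Jortal, Dalren is earned (B5).
With Belwex and Jortal, Galfen is earned (B4).
With Galfen and Belwex, Zanlam is earned (B11).
Dalren: reached.
Zanlam: reached.
Torpel: reached.
Wexkye: reached.
Tamkye: reached.
Jortal: reached.
All 6 are reached.

6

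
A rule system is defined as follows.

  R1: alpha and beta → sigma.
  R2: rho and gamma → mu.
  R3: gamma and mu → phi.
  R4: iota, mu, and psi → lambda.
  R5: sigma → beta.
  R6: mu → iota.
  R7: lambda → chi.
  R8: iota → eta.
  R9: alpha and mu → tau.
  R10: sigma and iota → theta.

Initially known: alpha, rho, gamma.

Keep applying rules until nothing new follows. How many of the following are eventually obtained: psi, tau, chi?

rho and gamma hold, so mu follows (R2).
alpha and mu hold, so tau follows (R9).
No rule produces psi, and it is not given.
tau: reached.
chi would need lambda (R7), but lambda is never established.
Reached: tau — 1 of the 3.

1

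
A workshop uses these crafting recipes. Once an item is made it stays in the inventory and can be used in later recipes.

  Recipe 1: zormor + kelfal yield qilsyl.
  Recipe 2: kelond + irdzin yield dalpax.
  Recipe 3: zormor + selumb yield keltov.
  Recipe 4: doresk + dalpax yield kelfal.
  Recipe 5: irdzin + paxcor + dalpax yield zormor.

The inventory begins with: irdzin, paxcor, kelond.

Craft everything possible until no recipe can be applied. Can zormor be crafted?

Using Recipe 2, kelond and irdzin make dalpax.
irdzin + paxcor + dalpax → zormor (Recipe 5).

Yes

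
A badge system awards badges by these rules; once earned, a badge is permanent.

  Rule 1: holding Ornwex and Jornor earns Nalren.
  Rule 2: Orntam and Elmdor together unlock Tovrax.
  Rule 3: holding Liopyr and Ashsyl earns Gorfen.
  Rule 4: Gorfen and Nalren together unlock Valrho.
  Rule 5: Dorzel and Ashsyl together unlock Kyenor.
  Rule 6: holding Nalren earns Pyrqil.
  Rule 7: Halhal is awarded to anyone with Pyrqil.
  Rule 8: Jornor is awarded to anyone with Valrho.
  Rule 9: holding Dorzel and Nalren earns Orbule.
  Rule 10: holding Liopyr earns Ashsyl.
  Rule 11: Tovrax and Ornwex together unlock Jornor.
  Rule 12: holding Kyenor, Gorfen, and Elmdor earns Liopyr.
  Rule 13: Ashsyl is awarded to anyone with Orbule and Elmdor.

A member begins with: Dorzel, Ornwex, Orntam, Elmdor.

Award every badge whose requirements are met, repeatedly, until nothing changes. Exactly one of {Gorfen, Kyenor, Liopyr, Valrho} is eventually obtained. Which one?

Kyenor

With Orntam and Elmdor, Tovrax is earned (Rule 2).
With Tovrax and Ornwex, Jornor is earned (Rule 11).
With Ornwex and Jornor, Nalren is earned (Rule 1).
With Dorzel and Nalren, Orbule is earned (Rule 9).
With Orbule and Elmdor, Ashsyl is earned (Rule 13).
With Dorzel and Ashsyl, Kyenor is earned (Rule 5).
Liopyr would need Kyenor, Gorfen, and Elmdor (Rule 12), but Gorfen is never earned. Gorfen would need Liopyr and Ashsyl (Rule 3), but Liopyr is never earned. Valrho would need Gorfen and Nalren (Rule 4), but Gorfen is never earned.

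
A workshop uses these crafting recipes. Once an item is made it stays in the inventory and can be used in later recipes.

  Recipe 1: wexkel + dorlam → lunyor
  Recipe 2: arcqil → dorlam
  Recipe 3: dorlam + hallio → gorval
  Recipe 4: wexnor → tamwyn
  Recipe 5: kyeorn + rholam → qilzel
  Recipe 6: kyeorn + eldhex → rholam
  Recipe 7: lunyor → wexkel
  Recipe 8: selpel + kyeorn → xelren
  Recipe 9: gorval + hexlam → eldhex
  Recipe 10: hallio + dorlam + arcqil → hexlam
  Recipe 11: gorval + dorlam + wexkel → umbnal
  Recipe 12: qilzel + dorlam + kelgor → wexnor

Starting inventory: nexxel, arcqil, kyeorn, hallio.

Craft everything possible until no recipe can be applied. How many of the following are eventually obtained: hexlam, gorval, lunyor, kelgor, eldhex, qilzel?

arcqil → dorlam (Recipe 2).
Using Recipe 3, dorlam and hallio make gorval.
Using Recipe 10, hallio, dorlam, and arcqil make hexlam.
gorval + hexlam → eldhex (Recipe 9).
Using Recipe 6, kyeorn and eldhex make rholam.
kyeorn + rholam → qilzel (Recipe 5).
hexlam: reached.
gorval: reached.
lunyor would need wexkel and dorlam (Recipe 1), but wexkel is never obtained.
No rule produces kelgor, and it is not given.
eldhex: reached.
qilzel: reached.
Reached: hexlam, gorval, eldhex, and qilzel — 4 of the 6.

4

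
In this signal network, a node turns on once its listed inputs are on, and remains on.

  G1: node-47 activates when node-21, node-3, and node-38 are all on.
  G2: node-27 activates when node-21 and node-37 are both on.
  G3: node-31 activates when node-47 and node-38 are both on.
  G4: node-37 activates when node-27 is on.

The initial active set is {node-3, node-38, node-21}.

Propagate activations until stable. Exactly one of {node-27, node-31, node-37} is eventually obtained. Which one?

node-31

node-21, node-3, and node-38 are on, so node-47 activates (G1).
G3: node-47 and node-38 on → node-31 on.
node-37 would need node-27 (G4), but node-27 never turns on. node-27 would need node-21 and node-37 (G2), but node-37 never turns on.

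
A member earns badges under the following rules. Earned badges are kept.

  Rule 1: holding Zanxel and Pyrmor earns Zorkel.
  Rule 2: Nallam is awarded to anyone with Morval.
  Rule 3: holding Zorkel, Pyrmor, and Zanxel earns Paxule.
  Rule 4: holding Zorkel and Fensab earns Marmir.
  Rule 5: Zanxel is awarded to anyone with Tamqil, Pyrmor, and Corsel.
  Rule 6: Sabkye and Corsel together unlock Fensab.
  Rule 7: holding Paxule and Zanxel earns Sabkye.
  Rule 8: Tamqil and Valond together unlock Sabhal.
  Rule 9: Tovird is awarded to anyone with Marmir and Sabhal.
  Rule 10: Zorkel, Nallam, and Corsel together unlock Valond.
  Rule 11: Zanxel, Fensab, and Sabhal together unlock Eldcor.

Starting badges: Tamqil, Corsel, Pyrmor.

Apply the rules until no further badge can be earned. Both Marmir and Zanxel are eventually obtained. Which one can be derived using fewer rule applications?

Zanxel: With Tamqil, Pyrmor, and Corsel, Zanxel is earned (Rule 5). [1 rule application]
Marmir: With Tamqil, Pyrmor, and Corsel, Zanxel is earned (Rule 5). With Zanxel and Pyrmor, Zorkel is earned (Rule 1). With Zorkel, Pyrmor, and Zanxel, Paxule is earned (Rule 3). With Paxule and Zanxel, Sabkye is earned (Rule 7). With Sabkye and Corsel, Fensab is earned (Rule 6). With Zorkel and Fensab, Marmir is earned (Rule 4). [6 rule applications]
Zanxel needs fewer.

Zanxel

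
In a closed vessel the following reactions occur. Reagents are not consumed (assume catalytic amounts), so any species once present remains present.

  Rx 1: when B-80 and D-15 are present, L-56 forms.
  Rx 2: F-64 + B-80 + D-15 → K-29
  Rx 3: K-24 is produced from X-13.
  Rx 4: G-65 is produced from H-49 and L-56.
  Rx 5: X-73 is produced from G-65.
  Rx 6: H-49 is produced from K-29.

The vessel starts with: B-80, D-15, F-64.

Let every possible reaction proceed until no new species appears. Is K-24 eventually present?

K-24 would need X-13 (Rx 3), but X-13 never forms.

No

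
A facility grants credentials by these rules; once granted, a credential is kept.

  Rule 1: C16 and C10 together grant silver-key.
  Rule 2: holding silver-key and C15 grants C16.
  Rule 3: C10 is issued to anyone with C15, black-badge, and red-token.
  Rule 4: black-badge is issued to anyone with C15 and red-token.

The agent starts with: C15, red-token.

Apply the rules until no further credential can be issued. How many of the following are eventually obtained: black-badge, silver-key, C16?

Holding C15 and red-token grants black-badge (Rule 4).
black-badge: reached.
silver-key would need C16 and C10 (Rule 1), but C16 is never granted.
C16 would need silver-key and C15 (Rule 2), but silver-key is never granted.
Reached: black-badge — 1 of the 3.

1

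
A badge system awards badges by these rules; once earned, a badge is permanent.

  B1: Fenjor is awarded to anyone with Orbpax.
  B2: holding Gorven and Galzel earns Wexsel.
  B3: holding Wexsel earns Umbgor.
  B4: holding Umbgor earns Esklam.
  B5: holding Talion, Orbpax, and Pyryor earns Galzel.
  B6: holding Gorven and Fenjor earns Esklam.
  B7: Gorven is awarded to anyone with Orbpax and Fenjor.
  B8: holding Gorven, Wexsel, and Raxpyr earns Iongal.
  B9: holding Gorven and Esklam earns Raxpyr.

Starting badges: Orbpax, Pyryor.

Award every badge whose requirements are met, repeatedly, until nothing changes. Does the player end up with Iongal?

No

Iongal would need Gorven, Wexsel, and Raxpyr (B8), but Wexsel is never earned.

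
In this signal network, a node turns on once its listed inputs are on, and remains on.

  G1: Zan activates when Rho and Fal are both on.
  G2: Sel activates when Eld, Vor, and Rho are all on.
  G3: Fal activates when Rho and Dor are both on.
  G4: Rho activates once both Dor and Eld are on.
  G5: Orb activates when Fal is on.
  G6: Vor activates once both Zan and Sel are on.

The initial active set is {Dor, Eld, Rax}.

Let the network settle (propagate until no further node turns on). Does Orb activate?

Dor and Eld are on, so Rho activates (G4).
G3: Rho and Dor on → Fal on.
Fal is on, so Orb activates (G5).

Yes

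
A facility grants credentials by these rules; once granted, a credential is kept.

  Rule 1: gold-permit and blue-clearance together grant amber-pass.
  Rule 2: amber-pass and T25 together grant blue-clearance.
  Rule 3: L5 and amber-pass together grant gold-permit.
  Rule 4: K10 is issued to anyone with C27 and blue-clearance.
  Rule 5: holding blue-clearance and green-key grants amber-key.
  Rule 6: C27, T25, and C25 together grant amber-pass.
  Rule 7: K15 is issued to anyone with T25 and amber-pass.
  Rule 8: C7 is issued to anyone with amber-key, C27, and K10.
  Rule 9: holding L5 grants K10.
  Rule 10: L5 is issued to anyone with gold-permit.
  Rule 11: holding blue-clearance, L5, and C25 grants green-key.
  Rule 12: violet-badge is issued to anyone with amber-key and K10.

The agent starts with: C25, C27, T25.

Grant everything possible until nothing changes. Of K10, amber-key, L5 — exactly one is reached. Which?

K10

Holding C27, T25, and C25 grants amber-pass (Rule 6).
Holding amber-pass and T25 grants blue-clearance (Rule 2).
Holding C27 and blue-clearance grants K10 (Rule 4).
L5 would need gold-permit (Rule 10), but gold-permit is never granted. amber-key would need blue-clearance and green-key (Rule 5), but green-key is never granted.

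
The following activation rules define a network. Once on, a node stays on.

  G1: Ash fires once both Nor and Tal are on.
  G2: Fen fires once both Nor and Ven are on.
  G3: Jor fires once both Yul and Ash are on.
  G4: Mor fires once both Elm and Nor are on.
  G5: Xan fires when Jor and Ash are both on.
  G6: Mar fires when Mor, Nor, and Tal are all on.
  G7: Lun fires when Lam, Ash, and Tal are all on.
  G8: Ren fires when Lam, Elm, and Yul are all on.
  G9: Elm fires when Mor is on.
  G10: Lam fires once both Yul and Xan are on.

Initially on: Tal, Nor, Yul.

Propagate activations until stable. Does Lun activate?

G1: Nor and Tal on → Ash on.
G3: Yul and Ash on → Jor on.
Jor and Ash are on, so Xan fires (G5).
G10: Yul and Xan on → Lam on.
G7: Lam, Ash, and Tal on → Lun on.

Yes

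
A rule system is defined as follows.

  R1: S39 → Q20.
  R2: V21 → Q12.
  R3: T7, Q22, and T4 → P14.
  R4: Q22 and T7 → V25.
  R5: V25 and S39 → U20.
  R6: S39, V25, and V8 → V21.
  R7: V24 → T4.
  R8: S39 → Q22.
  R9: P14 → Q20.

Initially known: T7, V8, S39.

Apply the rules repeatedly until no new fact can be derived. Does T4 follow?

No

T4 would need V24 (R7), but V24 is never established.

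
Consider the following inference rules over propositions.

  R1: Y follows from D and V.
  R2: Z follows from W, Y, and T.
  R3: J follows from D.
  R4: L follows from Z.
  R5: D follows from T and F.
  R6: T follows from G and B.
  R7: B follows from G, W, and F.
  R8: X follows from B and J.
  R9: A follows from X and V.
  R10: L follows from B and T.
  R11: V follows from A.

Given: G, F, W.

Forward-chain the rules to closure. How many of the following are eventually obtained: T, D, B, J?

4

From G, W, and F, R7 gives B.
From G and B, R6 gives T.
From T and F, R5 gives D.
D holds, so J follows (R3).
T: reached.
D: reached.
B: reached.
J: reached.
All 4 are reached.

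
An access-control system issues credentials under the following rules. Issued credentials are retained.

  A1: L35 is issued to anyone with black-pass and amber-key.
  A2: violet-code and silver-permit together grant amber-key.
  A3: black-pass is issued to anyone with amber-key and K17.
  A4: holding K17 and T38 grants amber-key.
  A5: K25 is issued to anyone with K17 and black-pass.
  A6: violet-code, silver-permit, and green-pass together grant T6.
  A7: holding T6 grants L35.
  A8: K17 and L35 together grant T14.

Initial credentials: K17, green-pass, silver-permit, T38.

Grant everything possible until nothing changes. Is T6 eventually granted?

T6 would need violet-code, silver-permit, and green-pass (A6), but violet-code is never granted.

No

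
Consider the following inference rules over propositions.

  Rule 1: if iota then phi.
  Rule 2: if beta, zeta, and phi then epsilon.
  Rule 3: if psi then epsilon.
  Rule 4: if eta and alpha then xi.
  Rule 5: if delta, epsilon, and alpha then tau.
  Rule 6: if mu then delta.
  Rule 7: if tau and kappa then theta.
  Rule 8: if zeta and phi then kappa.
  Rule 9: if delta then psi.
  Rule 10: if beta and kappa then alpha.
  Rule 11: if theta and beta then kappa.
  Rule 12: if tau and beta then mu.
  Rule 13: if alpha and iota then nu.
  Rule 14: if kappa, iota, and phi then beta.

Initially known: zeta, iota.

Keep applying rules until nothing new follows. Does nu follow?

iota holds, so phi follows (Rule 1).
From zeta and phi, Rule 8 gives kappa.
From kappa, iota, and phi, Rule 14 gives beta.
From beta and kappa, Rule 10 gives alpha.
alpha and iota hold, so nu follows (Rule 13).

Yes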